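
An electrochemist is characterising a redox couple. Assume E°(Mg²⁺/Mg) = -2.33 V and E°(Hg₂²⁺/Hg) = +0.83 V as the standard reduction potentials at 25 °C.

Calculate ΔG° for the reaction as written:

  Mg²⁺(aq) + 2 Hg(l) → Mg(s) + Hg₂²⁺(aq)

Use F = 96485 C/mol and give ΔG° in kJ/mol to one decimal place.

As written, Mg²⁺/Mg is reduced (cathode) and Hg₂²⁺/Hg is oxidised (anode), so E°cell = (-2.33) − (+0.83) = -3.16 V.
Balancing electrons gives n = 2.
ΔG° = −nFE° = −(2)(96485)(-3.16) = 609,785 J = +609.8 kJ/mol.

+609.8 kJ/mol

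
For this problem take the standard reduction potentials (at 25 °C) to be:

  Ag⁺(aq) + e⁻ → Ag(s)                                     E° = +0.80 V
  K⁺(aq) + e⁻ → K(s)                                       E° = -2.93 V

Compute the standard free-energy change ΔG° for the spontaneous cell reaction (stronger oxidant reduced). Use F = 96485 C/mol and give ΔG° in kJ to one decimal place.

Ag⁺/Ag (E° = +0.80 V) is the cathode; K⁺/K (E° = -2.93 V) is the anode, so E°cell = +3.73 V.
Balancing electrons gives n = 1 (lcm of 1 and 1).
ΔG° = −nFE° = −(1)(96485)(+3.73) = -359,889 J = -359.9 kJ.

-359.9 kJ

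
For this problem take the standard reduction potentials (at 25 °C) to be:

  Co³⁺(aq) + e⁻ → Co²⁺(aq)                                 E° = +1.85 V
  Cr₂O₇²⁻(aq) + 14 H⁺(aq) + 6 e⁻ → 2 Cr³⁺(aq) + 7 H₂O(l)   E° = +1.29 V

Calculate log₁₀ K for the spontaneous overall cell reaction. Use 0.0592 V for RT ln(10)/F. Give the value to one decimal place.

Cathode: Co³⁺/Co²⁺; anode: Cr₂O₇²⁻/Cr³⁺. E°cell = +0.56 V, n = 6.
log K = nE°cell / 0.0592 = (6)(+0.56) / 0.0592 = 56.8.

56.8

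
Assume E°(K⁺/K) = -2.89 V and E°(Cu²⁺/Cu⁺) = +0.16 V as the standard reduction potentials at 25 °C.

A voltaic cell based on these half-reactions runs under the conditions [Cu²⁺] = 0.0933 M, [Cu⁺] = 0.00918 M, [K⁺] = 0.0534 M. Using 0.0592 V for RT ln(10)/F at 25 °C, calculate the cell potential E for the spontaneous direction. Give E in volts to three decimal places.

Cu²⁺/Cu⁺ is the cathode (higher E°), K⁺/K the anode: E°cell = +0.16 − (-2.89) = +3.05 V, n = 1.
Overall: Cu²⁺(aq) + K(s) → Cu⁺(aq) + K⁺(aq)
Q = [Cu⁺]·[K⁺] / ([Cu²⁺]); log Q = -2.279.
E = E° − (0.0592/n) log Q = +3.05 − (0.0592/1)(-2.279) = +3.185 V.

+3.185 V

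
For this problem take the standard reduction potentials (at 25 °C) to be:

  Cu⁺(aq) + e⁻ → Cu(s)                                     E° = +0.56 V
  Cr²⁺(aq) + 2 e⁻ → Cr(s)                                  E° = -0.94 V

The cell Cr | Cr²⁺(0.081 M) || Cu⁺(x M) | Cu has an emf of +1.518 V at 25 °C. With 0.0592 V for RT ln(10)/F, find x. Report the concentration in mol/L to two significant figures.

Cu⁺/Cu is the cathode, Cr²⁺/Cr the anode: E°cell = +1.50 V, n = 2.
Overall reaction: 2 Cu⁺(aq) + Cr(s) → 2 Cu(s) + Cr²⁺(aq); Q = [Cr²⁺]^1/[Cu⁺]^2.
From E = E° − (0.0592/n) log Q: log Q = (E° − E)·n/0.0592 = (+1.50 − (+1.518))·2/0.0592 = -0.6081.
So 2·log[Cu⁺] = 1·log(0.081) − log Q = -1.0915 − (-0.6081) = -0.4834; log[Cu⁺] = -0.4834 / 2 = -0.2417; [Cu⁺] = 10^(-0.2417) ≈ 0.57 M.

0.57 M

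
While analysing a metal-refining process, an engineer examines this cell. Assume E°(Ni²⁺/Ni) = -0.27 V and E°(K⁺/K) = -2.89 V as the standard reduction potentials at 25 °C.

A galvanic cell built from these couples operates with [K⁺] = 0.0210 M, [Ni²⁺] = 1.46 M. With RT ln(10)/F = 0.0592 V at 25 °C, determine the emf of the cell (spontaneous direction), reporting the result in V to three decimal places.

+2.724 V

Ni²⁺/Ni is the cathode (higher E°), K⁺/K the anode: E°cell = -0.27 − (-2.89) = +2.62 V, n = 2.
Overall: Ni²⁺(aq) + 2 K(s) → Ni(s) + 2 K⁺(aq)
Q = [K⁺]^2 / ([Ni²⁺]); log Q = -3.520.
E = E° − (0.0592/n) log Q = +2.62 − (0.0592/2)(-3.520) = +2.724 V.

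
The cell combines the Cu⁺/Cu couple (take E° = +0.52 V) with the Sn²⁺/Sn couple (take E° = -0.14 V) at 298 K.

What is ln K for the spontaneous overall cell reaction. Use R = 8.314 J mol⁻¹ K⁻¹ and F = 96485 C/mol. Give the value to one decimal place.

Cathode: Cu⁺/Cu; anode: Sn²⁺/Sn. E°cell = (+0.52) − (-0.14) = +0.66 V, with n = 2.
ΔG° = −nFE° = −RT ln K, so ln K = nFE°/(RT) = (2)(96485)(+0.66) / ((8.314)(298)) = 51.405.

51.4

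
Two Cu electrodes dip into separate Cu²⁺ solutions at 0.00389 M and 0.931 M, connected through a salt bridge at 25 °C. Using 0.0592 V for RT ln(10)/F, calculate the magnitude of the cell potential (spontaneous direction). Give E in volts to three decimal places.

+0.070 V

For a concentration cell E°cell = 0. The 0.931 M side is the cathode (reduction is favoured where [Cu²⁺] is higher).
With n = 2, E = −(0.0592/2) log([Cu²⁺]ₐₙ/[Cu²⁺]꜀ₐₜ) = −(0.0592/2) log(0.00389/0.931) = −(0.0592/2)(-2.379) = +0.070 V.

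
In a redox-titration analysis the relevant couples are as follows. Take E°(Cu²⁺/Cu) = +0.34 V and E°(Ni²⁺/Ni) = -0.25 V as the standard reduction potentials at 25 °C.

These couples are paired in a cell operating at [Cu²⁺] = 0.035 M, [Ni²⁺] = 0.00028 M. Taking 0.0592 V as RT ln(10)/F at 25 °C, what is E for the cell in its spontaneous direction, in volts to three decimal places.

+0.652 V

Cu²⁺/Cu is the cathode (higher E°), Ni²⁺/Ni the anode: E°cell = +0.34 − (-0.25) = +0.59 V, n = 2.
Overall: Cu²⁺(aq) + Ni(s) → Cu(s) + Ni²⁺(aq)
Q = [Ni²⁺] / ([Cu²⁺]); log Q = -2.097.
E = E° − (0.0592/n) log Q = +0.59 − (0.0592/2)(-2.097) = +0.652 V.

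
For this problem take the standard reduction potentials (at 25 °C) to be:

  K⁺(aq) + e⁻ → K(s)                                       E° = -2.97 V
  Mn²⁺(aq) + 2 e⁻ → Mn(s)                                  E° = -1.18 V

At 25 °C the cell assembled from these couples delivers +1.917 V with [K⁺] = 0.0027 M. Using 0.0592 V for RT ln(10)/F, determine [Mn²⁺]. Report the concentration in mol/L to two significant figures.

0.14 M

Mn²⁺/Mn is the cathode, K⁺/K the anode: E°cell = +1.79 V, n = 2.
Overall reaction: Mn²⁺(aq) + 2 K(s) → Mn(s) + 2 K⁺(aq); Q = [K⁺]^2/[Mn²⁺]^1.
From E = E° − (0.0592/n) log Q: log Q = (E° − E)·n/0.0592 = (+1.79 − (+1.917))·2/0.0592 = -4.2905.
So 1·log[Mn²⁺] = 2·log(0.0027) − log Q = -5.1373 − (-4.2905) = -0.8468; [Mn²⁺] = 10^(-0.8468) ≈ 0.14 M.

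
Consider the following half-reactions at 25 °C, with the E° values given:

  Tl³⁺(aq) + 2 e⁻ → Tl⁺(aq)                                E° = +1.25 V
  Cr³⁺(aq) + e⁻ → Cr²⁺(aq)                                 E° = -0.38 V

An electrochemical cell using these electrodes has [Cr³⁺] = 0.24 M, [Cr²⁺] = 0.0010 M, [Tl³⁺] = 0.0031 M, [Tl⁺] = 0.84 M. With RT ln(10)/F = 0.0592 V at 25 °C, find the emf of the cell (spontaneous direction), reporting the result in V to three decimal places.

+1.417 V

Tl³⁺/Tl⁺ is the cathode (higher E°), Cr³⁺/Cr²⁺ the anode: E°cell = +1.25 − (-0.38) = +1.63 V, n = 2.
Overall: Tl³⁺(aq) + 2 Cr²⁺(aq) → Tl⁺(aq) + 2 Cr³⁺(aq)
Q = [Tl⁺]·[Cr³⁺]^2 / ([Tl³⁺]·[Cr²⁺]^2); log Q = 7.193.
E = E° − (0.0592/n) log Q = +1.63 − (0.0592/2)(7.193) = +1.417 V.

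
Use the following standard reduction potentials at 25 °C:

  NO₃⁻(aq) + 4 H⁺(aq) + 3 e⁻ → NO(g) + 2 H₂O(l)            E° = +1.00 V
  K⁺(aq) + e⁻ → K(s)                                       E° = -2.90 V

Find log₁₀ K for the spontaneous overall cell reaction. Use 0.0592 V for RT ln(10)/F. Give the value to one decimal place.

Cathode: NO₃⁻/NO; anode: K⁺/K. E°cell = +3.90 V, n = 3.
log K = nE°cell / 0.0592 = (3)(+3.90) / 0.0592 = 197.6.

197.6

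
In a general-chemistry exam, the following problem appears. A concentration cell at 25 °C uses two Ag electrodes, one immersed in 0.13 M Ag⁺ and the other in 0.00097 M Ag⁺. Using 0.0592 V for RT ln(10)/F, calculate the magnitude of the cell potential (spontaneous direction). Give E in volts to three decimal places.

+0.126 V

For a concentration cell E°cell = 0. The 0.13 M side is the cathode (reduction is favoured where [Ag⁺] is higher).
With n = 1, E = −(0.0592/1) log([Ag⁺]ₐₙ/[Ag⁺]꜀ₐₜ) = −(0.0592/1) log(0.00097/0.13) = −(0.0592/1)(-2.127) = +0.126 V.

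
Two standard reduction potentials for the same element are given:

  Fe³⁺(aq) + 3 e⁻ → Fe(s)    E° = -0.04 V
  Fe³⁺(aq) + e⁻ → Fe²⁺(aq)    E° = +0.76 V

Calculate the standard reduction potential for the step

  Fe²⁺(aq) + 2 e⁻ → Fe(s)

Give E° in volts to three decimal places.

-0.440 V

Sequential free energies add, so n₃E°₃ = n₁E°₁ + n₂E°₂.
With n₃ = 3, and the known step contributing 1×(+0.76) V, the unknown satisfies 2·E° = 3×(-0.04) − 1×(+0.76) = -0.880.
E° = -0.880 / 2 = -0.440 V.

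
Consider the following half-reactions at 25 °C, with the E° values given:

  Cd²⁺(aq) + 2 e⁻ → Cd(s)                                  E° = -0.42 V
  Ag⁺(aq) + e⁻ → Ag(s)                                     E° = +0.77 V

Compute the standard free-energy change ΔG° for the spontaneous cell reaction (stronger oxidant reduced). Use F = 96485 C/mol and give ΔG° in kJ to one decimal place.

-229.6 kJ

Ag⁺/Ag (E° = +0.77 V) is the cathode; Cd²⁺/Cd (E° = -0.42 V) is the anode, so E°cell = +1.19 V.
Balancing electrons gives n = 2 (lcm of 1 and 2).
ΔG° = −nFE° = −(2)(96485)(+1.19) = -229,634 J = -229.6 kJ.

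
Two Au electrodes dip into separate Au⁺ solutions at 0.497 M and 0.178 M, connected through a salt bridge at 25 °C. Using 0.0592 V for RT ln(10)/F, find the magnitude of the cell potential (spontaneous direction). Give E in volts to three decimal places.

For a concentration cell E°cell = 0. The 0.497 M side is the cathode (reduction is favoured where [Au⁺] is higher).
With n = 1, E = −(0.0592/1) log([Au⁺]ₐₙ/[Au⁺]꜀ₐₜ) = −(0.0592/1) log(0.178/0.497) = −(0.0592/1)(-0.446) = +0.026 V.

+0.026 V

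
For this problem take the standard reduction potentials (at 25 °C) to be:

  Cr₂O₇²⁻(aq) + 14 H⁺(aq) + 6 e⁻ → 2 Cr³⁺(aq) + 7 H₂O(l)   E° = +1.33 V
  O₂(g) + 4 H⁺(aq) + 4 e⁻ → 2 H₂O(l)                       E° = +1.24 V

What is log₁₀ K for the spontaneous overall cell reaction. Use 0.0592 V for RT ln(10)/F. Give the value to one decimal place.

Cathode: Cr₂O₇²⁻/Cr³⁺; anode: O₂/H₂O. E°cell = +0.09 V, n = 12.
log K = nE°cell / 0.0592 = (12)(+0.09) / 0.0592 = 18.2.

18.2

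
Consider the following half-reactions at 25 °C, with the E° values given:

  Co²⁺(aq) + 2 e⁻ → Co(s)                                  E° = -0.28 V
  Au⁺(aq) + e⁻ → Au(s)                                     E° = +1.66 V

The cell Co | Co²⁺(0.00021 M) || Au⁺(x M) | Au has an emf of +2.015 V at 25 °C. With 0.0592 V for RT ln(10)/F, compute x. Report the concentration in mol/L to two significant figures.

Au⁺/Au is the cathode, Co²⁺/Co the anode: E°cell = +1.94 V, n = 2.
Overall reaction: 2 Au⁺(aq) + Co(s) → 2 Au(s) + Co²⁺(aq); Q = [Co²⁺]^1/[Au⁺]^2.
From E = E° − (0.0592/n) log Q: log Q = (E° − E)·n/0.0592 = (+1.94 − (+2.015))·2/0.0592 = -2.5338.
So 2·log[Au⁺] = 1·log(0.00021) − log Q = -3.6778 − (-2.5338) = -1.1440; log[Au⁺] = -1.1440 / 2 = -0.5720; [Au⁺] = 10^(-0.5720) ≈ 0.27 M.

0.27 M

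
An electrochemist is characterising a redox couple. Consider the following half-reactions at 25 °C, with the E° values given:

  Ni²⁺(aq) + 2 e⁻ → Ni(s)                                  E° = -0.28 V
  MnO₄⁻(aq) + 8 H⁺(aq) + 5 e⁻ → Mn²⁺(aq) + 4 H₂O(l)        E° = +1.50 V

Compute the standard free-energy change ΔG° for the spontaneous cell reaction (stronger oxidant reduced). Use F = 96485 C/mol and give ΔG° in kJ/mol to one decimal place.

MnO₄⁻/Mn²⁺ (E° = +1.50 V) is the cathode; Ni²⁺/Ni (E° = -0.28 V) is the anode, so E°cell = +1.78 V.
Balancing electrons gives n = 10 (lcm of 5 and 2).
ΔG° = −nFE° = −(10)(96485)(+1.78) = -1,717,433 J = -1717.4 kJ/mol.

-1717.4 kJ/mol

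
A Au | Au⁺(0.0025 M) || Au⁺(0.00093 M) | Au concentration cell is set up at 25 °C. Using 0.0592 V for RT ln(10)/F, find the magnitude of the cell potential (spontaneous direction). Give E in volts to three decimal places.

For a concentration cell E°cell = 0. The 0.0025 M side is the cathode (reduction is favoured where [Au⁺] is higher).
With n = 1, E = −(0.0592/1) log([Au⁺]ₐₙ/[Au⁺]꜀ₐₜ) = −(0.0592/1) log(0.00093/0.0025) = −(0.0592/1)(-0.429) = +0.025 V.

+0.025 V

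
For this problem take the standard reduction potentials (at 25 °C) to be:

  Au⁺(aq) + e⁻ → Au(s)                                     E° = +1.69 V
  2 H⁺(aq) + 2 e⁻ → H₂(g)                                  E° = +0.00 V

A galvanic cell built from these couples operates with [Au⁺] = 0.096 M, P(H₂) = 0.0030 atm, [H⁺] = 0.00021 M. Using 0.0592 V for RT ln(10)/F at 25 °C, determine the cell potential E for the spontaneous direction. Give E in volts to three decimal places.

Au⁺/Au is the cathode (higher E°), H⁺/H₂ the anode: E°cell = +1.69 − (+0.00) = +1.69 V, n = 2.
Overall: 2 Au⁺(aq) + H₂(g) → 2 Au(s) + 2 H⁺(aq)
Q = [H⁺]^2 / ([Au⁺]^2·P(H₂)); log Q = -2.797.
E = E° − (0.0592/n) log Q = +1.69 − (0.0592/2)(-2.797) = +1.773 V.

+1.773 V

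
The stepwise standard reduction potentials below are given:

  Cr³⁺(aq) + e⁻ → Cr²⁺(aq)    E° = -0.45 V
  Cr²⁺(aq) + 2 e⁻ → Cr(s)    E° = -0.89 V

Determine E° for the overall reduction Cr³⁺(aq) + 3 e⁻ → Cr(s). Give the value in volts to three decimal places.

Since ΔG° = −nFE° is additive over sequential reductions, n₃E°₃ = n₁E°₁ + n₂E°₂.
E°₃ = (1×-0.45 + 2×-0.89) / 3 = (-2.230) / 3 = -0.743 V.

-0.743 V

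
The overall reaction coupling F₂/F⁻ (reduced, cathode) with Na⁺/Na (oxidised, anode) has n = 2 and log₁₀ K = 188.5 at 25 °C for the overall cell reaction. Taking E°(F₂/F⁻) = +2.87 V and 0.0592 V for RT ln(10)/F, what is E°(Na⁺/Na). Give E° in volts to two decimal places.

-2.71 V

E°cell = (0.0592/n)·log K = (0.0592/2)(188.5) = +5.580 V.
Since F₂/F⁻ is the cathode and Na⁺/Na the anode, E°cell = E°(F₂/F⁻) − E°(Na⁺/Na).
So E°(Na⁺/Na) = E°(F₂/F⁻) − E°cell = (+2.87) − (+5.580) = -2.71 V.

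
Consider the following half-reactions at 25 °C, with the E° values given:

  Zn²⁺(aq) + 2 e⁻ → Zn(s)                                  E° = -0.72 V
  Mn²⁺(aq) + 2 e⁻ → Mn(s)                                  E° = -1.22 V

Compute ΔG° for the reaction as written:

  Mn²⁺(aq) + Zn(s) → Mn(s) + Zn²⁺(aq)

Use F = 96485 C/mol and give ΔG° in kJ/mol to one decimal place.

As written, Mn²⁺/Mn is reduced (cathode) and Zn²⁺/Zn is oxidised (anode), so E°cell = (-1.22) − (-0.72) = -0.50 V.
Balancing electrons gives n = 2.
ΔG° = −nFE° = −(2)(96485)(-0.50) = 96,485 J = +96.5 kJ/mol.

+96.5 kJ/mol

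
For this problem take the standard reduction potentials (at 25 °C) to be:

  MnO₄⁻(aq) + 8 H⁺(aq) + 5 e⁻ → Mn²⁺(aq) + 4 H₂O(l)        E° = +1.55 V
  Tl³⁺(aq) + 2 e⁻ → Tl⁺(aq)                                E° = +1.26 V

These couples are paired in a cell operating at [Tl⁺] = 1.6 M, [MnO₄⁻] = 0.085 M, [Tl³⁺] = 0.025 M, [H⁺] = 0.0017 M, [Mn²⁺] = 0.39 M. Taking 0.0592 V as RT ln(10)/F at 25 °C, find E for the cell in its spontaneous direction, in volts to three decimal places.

+0.073 V

MnO₄⁻/Mn²⁺ is the cathode (higher E°), Tl³⁺/Tl⁺ the anode: E°cell = +1.55 − (+1.26) = +0.29 V, n = 10.
Overall: 2 MnO₄⁻(aq) + 16 H⁺(aq) + 5 Tl⁺(aq) → 2 Mn²⁺(aq) + 8 H₂O(l) + 5 Tl³⁺(aq)
Q = [Mn²⁺]^2·[Tl³⁺]^5 / ([MnO₄⁻]^2·[H⁺]^16·[Tl⁺]^5); log Q = 36.605.
E = E° − (0.0592/n) log Q = +0.29 − (0.0592/10)(36.605) = +0.073 V.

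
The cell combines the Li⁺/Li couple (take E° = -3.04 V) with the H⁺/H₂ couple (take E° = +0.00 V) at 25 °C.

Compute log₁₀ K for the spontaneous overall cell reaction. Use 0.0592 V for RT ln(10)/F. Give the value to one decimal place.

102.7

Cathode: H⁺/H₂; anode: Li⁺/Li. E°cell = +3.04 V, n = 2.
log K = nE°cell / 0.0592 = (2)(+3.04) / 0.0592 = 102.7.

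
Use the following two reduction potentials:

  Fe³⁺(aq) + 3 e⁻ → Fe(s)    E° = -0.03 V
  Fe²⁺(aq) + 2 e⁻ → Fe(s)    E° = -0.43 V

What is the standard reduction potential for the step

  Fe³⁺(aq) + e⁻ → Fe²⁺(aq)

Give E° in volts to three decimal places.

Sequential free energies add, so n₃E°₃ = n₁E°₁ + n₂E°₂.
With n₃ = 3, and the known step contributing 2×(-0.43) V, the unknown satisfies 1·E° = 3×(-0.03) − 2×(-0.43) = +0.770.
E° = +0.770 / 1 = +0.770 V.

+0.770 V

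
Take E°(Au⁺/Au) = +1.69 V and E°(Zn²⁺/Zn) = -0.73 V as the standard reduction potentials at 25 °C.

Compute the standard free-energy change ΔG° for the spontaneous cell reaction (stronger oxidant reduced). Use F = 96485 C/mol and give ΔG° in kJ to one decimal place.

-467.0 kJ

Au⁺/Au (E° = +1.69 V) is the cathode; Zn²⁺/Zn (E° = -0.73 V) is the anode, so E°cell = +2.42 V.
Balancing electrons gives n = 2 (lcm of 1 and 2).
ΔG° = −nFE° = −(2)(96485)(+2.42) = -466,987 J = -467.0 kJ.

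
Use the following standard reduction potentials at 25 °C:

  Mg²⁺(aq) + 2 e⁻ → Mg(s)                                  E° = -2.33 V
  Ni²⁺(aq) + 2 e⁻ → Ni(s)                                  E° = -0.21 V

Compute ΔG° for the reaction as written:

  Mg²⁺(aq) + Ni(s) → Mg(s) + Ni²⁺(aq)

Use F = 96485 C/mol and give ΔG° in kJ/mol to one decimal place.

+409.1 kJ/mol

As written, Mg²⁺/Mg is reduced (cathode) and Ni²⁺/Ni is oxidised (anode), so E°cell = (-2.33) − (-0.21) = -2.12 V.
Balancing electrons gives n = 2.
ΔG° = −nFE° = −(2)(96485)(-2.12) = 409,096 J = +409.1 kJ/mol.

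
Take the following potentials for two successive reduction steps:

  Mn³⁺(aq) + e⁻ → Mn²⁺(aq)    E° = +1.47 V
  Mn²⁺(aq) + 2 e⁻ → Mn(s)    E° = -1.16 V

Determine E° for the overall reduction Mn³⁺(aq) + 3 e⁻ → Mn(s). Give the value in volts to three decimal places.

Since ΔG° = −nFE° is additive over sequential reductions, n₃E°₃ = n₁E°₁ + n₂E°₂.
E°₃ = (1×+1.47 + 2×-1.16) / 3 = (-0.850) / 3 = -0.283 V.

-0.283 V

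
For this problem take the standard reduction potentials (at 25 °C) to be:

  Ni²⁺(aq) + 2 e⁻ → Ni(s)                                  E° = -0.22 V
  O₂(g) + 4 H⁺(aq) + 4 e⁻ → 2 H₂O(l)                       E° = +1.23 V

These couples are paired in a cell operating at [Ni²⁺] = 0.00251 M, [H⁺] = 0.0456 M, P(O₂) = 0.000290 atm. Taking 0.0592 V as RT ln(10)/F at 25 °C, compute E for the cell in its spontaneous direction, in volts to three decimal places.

+1.395 V

O₂/H₂O is the cathode (higher E°), Ni²⁺/Ni the anode: E°cell = +1.23 − (-0.22) = +1.45 V, n = 4.
Overall: O₂(g) + 4 H⁺(aq) + 2 Ni(s) → 2 H₂O(l) + 2 Ni²⁺(aq)
Q = [Ni²⁺]^2 / (P(O₂)·[H⁺]^4); log Q = 3.701.
E = E° − (0.0592/n) log Q = +1.45 − (0.0592/4)(3.701) = +1.395 V.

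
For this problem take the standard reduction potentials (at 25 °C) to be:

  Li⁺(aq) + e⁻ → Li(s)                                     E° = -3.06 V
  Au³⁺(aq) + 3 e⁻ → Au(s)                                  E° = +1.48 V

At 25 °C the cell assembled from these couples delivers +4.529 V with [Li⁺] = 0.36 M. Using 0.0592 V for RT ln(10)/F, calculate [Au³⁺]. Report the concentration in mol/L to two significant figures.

0.013 M

Au³⁺/Au is the cathode, Li⁺/Li the anode: E°cell = +4.54 V, n = 3.
Overall reaction: Au³⁺(aq) + 3 Li(s) → Au(s) + 3 Li⁺(aq); Q = [Li⁺]^3/[Au³⁺]^1.
From E = E° − (0.0592/n) log Q: log Q = (E° − E)·n/0.0592 = (+4.54 − (+4.529))·3/0.0592 = 0.5574.
So 1·log[Au³⁺] = 3·log(0.36) − log Q = -1.3311 − (0.5574) = -1.8885; [Au³⁺] = 10^(-1.8885) ≈ 0.013 M.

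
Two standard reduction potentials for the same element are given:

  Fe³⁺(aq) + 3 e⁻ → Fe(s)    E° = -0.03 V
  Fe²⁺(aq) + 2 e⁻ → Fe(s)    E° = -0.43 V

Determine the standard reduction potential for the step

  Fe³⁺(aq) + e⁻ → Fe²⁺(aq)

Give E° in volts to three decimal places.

Sequential free energies add, so n₃E°₃ = n₁E°₁ + n₂E°₂.
With n₃ = 3, and the known step contributing 2×(-0.43) V, the unknown satisfies 1·E° = 3×(-0.03) − 2×(-0.43) = +0.770.
E° = +0.770 / 1 = +0.770 V.

+0.770 V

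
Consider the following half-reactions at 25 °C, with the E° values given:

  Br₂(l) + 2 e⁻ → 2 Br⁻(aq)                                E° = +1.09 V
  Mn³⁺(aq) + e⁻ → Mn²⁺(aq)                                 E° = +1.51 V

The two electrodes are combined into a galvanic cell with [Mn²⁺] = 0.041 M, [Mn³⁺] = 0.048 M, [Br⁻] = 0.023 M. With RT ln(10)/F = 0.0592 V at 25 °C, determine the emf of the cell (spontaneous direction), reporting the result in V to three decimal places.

Mn³⁺/Mn²⁺ is the cathode (higher E°), Br₂/Br⁻ the anode: E°cell = +1.51 − (+1.09) = +0.42 V, n = 2.
Overall: 2 Mn³⁺(aq) + 2 Br⁻(aq) → 2 Mn²⁺(aq) + Br₂(l)
Q = [Mn²⁺]^2 / ([Mn³⁺]^2·[Br⁻]^2); log Q = 3.140.
E = E° − (0.0592/n) log Q = +0.42 − (0.0592/2)(3.140) = +0.327 V.

+0.327 V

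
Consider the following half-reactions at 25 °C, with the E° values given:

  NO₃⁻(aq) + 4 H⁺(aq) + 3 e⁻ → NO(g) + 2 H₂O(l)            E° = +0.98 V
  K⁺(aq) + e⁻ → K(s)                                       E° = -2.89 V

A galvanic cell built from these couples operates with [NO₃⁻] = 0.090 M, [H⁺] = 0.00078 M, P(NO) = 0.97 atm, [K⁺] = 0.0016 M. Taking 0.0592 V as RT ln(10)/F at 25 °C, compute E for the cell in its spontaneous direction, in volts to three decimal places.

NO₃⁻/NO is the cathode (higher E°), K⁺/K the anode: E°cell = +0.98 − (-2.89) = +3.87 V, n = 3.
Overall: NO₃⁻(aq) + 4 H⁺(aq) + 3 K(s) → NO(g) + 2 H₂O(l) + 3 K⁺(aq)
Q = P(NO)·[K⁺]^3 / ([NO₃⁻]·[H⁺]^4); log Q = 5.077.
E = E° − (0.0592/n) log Q = +3.87 − (0.0592/3)(5.077) = +3.770 V.

+3.770 V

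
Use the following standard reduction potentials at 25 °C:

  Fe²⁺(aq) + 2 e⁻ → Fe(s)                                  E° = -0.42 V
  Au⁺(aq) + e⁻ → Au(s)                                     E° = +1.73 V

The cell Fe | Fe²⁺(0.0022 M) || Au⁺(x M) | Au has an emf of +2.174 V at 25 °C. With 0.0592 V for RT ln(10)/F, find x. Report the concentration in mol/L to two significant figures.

Au⁺/Au is the cathode, Fe²⁺/Fe the anode: E°cell = +2.15 V, n = 2.
Overall reaction: 2 Au⁺(aq) + Fe(s) → 2 Au(s) + Fe²⁺(aq); Q = [Fe²⁺]^1/[Au⁺]^2.
From E = E° − (0.0592/n) log Q: log Q = (E° − E)·n/0.0592 = (+2.15 − (+2.174))·2/0.0592 = -0.8108.
So 2·log[Au⁺] = 1·log(0.0022) − log Q = -2.6576 − (-0.8108) = -1.8468; log[Au⁺] = -1.8468 / 2 = -0.9234; [Au⁺] = 10^(-0.9234) ≈ 0.12 M.

0.12 M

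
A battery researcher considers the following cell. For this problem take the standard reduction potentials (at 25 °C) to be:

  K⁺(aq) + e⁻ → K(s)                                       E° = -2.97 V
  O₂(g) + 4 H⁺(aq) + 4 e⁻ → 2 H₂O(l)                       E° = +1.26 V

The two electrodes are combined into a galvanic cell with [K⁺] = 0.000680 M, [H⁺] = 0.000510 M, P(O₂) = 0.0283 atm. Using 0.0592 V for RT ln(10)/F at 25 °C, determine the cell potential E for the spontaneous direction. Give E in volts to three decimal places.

O₂/H₂O is the cathode (higher E°), K⁺/K the anode: E°cell = +1.26 − (-2.97) = +4.23 V, n = 4.
Overall: O₂(g) + 4 H⁺(aq) + 4 K(s) → 2 H₂O(l) + 4 K⁺(aq)
Q = [K⁺]^4 / (P(O₂)·[H⁺]^4); log Q = 2.048.
E = E° − (0.0592/n) log Q = +4.23 − (0.0592/4)(2.048) = +4.200 V.

+4.200 V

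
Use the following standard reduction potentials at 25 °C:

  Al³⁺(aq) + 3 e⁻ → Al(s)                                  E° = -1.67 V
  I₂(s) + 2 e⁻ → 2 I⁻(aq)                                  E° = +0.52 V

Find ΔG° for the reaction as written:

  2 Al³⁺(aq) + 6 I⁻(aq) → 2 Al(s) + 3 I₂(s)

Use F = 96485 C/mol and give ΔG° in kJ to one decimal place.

+1267.8 kJ

As written, Al³⁺/Al is reduced (cathode) and I₂/I⁻ is oxidised (anode), so E°cell = (-1.67) − (+0.52) = -2.19 V.
Balancing electrons gives n = 6.
ΔG° = −nFE° = −(6)(96485)(-2.19) = 1,267,813 J = +1267.8 kJ.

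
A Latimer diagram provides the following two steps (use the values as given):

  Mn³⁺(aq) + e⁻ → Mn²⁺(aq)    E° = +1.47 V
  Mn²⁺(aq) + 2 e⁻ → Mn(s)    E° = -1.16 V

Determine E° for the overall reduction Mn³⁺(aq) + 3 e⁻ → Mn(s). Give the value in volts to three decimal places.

-0.283 V

Since ΔG° = −nFE° is additive over sequential reductions, n₃E°₃ = n₁E°₁ + n₂E°₂.
E°₃ = (1×+1.47 + 2×-1.16) / 3 = (-0.850) / 3 = -0.283 V.
E° values themselves are not directly additive — weighting by electron count is essential.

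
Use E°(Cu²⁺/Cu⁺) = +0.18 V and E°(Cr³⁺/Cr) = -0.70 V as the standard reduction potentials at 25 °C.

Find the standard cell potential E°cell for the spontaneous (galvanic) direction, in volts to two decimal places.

+0.88 V

The Cu²⁺/Cu⁺ couple has the higher reduction potential, so it is the cathode; Cr³⁺/Cr is oxidised at the anode.
E°cell = E°(cathode) − E°(anode) = (+0.18) − (-0.70) = +0.88 V.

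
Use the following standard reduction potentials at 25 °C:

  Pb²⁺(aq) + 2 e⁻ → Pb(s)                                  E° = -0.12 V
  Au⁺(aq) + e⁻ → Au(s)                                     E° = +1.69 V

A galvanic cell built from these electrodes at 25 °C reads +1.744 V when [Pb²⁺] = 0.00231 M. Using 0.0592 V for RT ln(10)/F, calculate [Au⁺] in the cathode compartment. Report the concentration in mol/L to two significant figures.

0.0037 M

Au⁺/Au is the cathode, Pb²⁺/Pb the anode: E°cell = +1.81 V, n = 2.
Overall reaction: 2 Au⁺(aq) + Pb(s) → 2 Au(s) + Pb²⁺(aq); Q = [Pb²⁺]^1/[Au⁺]^2.
From E = E° − (0.0592/n) log Q: log Q = (E° − E)·n/0.0592 = (+1.81 − (+1.744))·2/0.0592 = 2.2297.
So 2·log[Au⁺] = 1·log(0.00231) − log Q = -2.6364 − (2.2297) = -4.8661; log[Au⁺] = -4.8661 / 2 = -2.4331; [Au⁺] = 10^(-2.4331) ≈ 0.0037 M.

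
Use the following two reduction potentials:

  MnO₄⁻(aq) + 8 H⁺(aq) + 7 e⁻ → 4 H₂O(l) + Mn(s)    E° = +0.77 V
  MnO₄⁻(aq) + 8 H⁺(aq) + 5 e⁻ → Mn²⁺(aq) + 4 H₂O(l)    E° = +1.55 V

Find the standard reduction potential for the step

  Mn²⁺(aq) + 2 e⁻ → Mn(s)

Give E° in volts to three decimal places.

Sequential free energies add, so n₃E°₃ = n₁E°₁ + n₂E°₂.
With n₃ = 7, and the known step contributing 5×(+1.55) V, the unknown satisfies 2·E° = 7×(+0.77) − 5×(+1.55) = -2.360.
E° = -2.360 / 2 = -1.180 V.

-1.180 V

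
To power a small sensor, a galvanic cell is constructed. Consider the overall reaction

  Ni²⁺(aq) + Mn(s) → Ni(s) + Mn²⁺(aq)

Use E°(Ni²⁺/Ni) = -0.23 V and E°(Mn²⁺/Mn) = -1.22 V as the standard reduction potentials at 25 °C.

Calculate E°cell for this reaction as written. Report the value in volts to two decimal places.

+0.99 V

The Ni²⁺/Ni couple has the higher reduction potential, so it is the cathode; Mn²⁺/Mn is oxidised at the anode.
E°cell = E°(cathode) − E°(anode) = (-0.23) − (-1.22) = +0.99 V.
Since E°cell > 0, the reaction is spontaneous under standard conditions.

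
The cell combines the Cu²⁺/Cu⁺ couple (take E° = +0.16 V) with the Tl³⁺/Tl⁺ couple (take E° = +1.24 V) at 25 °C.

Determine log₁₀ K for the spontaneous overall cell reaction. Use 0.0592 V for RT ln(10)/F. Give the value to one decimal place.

36.5

Cathode: Tl³⁺/Tl⁺; anode: Cu²⁺/Cu⁺. E°cell = +1.08 V, n = 2.
log K = nE°cell / 0.0592 = (2)(+1.08) / 0.0592 = 36.5.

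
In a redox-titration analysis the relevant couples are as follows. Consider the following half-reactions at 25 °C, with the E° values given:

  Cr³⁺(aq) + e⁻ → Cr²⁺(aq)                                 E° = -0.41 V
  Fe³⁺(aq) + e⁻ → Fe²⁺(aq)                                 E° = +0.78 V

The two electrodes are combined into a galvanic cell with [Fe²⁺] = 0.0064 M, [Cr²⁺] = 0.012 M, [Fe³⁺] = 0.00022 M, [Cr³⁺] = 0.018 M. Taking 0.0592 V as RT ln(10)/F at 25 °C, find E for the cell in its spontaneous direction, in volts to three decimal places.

Fe³⁺/Fe²⁺ is the cathode (higher E°), Cr³⁺/Cr²⁺ the anode: E°cell = +0.78 − (-0.41) = +1.19 V, n = 1.
Overall: Fe³⁺(aq) + Cr²⁺(aq) → Fe²⁺(aq) + Cr³⁺(aq)
Q = [Fe²⁺]·[Cr³⁺] / ([Fe³⁺]·[Cr²⁺]); log Q = 1.640.
E = E° − (0.0592/n) log Q = +1.19 − (0.0592/1)(1.640) = +1.093 V.

+1.093 V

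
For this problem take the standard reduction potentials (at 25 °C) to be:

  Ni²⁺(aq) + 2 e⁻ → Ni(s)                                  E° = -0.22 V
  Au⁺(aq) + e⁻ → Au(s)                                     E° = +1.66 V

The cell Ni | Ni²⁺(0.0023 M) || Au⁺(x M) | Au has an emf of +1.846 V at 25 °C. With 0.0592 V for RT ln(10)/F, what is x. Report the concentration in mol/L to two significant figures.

0.013 M

Au⁺/Au is the cathode, Ni²⁺/Ni the anode: E°cell = +1.88 V, n = 2.
Overall reaction: 2 Au⁺(aq) + Ni(s) → 2 Au(s) + Ni²⁺(aq); Q = [Ni²⁺]^1/[Au⁺]^2.
From E = E° − (0.0592/n) log Q: log Q = (E° − E)·n/0.0592 = (+1.88 − (+1.846))·2/0.0592 = 1.1486.
So 2·log[Au⁺] = 1·log(0.0023) − log Q = -2.6383 − (1.1486) = -3.7869; log[Au⁺] = -3.7869 / 2 = -1.8935; [Au⁺] = 10^(-1.8935) ≈ 0.013 M.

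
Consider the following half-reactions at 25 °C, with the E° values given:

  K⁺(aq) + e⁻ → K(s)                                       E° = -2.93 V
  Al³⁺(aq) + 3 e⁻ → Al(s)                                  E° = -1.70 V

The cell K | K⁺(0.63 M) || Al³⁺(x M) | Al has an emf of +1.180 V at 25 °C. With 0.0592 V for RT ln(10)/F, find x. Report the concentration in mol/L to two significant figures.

Al³⁺/Al is the cathode, K⁺/K the anode: E°cell = +1.23 V, n = 3.
Overall reaction: Al³⁺(aq) + 3 K(s) → Al(s) + 3 K⁺(aq); Q = [K⁺]^3/[Al³⁺]^1.
From E = E° − (0.0592/n) log Q: log Q = (E° − E)·n/0.0592 = (+1.23 − (+1.180))·3/0.0592 = 2.5338.
So 1·log[Al³⁺] = 3·log(0.63) − log Q = -0.6020 − (2.5338) = -3.1358; [Al³⁺] = 10^(-3.1358) ≈ 0.00073 M.

0.00073 M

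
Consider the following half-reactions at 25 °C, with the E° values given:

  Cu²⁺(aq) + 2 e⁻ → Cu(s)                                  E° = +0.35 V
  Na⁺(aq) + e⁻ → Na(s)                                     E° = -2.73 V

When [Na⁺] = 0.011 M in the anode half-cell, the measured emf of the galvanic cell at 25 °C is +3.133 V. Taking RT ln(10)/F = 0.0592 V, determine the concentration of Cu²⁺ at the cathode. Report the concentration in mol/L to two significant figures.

Cu²⁺/Cu is the cathode, Na⁺/Na the anode: E°cell = +3.08 V, n = 2.
Overall reaction: Cu²⁺(aq) + 2 Na(s) → Cu(s) + 2 Na⁺(aq); Q = [Na⁺]^2/[Cu²⁺]^1.
From E = E° − (0.0592/n) log Q: log Q = (E° − E)·n/0.0592 = (+3.08 − (+3.133))·2/0.0592 = -1.7905.
So 1·log[Cu²⁺] = 2·log(0.011) − log Q = -3.9172 − (-1.7905) = -2.1267; [Cu²⁺] = 10^(-2.1267) ≈ 0.0075 M.

0.0075 M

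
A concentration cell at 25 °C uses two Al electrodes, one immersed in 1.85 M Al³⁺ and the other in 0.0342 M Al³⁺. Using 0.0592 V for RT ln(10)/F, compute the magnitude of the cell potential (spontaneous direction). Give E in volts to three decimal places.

+0.034 V

For a concentration cell E°cell = 0. The 1.85 M side is the cathode (reduction is favoured where [Al³⁺] is higher).
With n = 3, E = −(0.0592/3) log([Al³⁺]ₐₙ/[Al³⁺]꜀ₐₜ) = −(0.0592/3) log(0.0342/1.85) = −(0.0592/3)(-1.733) = +0.034 V.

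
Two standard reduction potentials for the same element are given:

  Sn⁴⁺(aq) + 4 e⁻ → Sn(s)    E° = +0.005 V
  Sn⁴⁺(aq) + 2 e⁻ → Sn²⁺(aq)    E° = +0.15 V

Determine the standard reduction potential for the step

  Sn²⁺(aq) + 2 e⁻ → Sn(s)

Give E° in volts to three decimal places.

-0.140 V

Sequential free energies add, so n₃E°₃ = n₁E°₁ + n₂E°₂.
With n₃ = 4, and the known step contributing 2×(+0.15) V, the unknown satisfies 2·E° = 4×(+0.005) − 2×(+0.15) = -0.280.
E° = -0.280 / 2 = -0.140 V.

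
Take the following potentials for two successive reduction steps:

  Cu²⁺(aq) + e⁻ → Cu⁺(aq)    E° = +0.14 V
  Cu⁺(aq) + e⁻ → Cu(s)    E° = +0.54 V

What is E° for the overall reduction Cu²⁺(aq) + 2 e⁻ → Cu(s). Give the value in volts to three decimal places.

Standard free energies of sequential steps add: ΔG°₃ = ΔG°₁ + ΔG°₂, so n₃E°₃ = n₁E°₁ + n₂E°₂.
E°₃ = (1×+0.14 + 1×+0.54) / 2 = (+0.680) / 2 = +0.340 V.

+0.340 V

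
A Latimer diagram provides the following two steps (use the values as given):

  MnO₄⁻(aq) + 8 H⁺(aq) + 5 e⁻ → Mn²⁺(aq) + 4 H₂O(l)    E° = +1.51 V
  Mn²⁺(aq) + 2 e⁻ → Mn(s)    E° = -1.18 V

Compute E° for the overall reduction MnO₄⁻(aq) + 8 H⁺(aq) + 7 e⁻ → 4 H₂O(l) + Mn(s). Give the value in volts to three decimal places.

+0.741 V

Standard free energies of sequential steps add: ΔG°₃ = ΔG°₁ + ΔG°₂, so n₃E°₃ = n₁E°₁ + n₂E°₂.
E°₃ = (5×+1.51 + 2×-1.18) / 7 = (+5.190) / 7 = +0.741 V.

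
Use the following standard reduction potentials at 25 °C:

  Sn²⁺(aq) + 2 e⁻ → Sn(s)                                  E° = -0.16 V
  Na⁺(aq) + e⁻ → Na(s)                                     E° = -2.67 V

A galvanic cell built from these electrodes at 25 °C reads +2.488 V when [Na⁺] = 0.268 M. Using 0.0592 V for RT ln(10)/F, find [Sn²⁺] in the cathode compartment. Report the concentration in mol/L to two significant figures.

Sn²⁺/Sn is the cathode, Na⁺/Na the anode: E°cell = +2.51 V, n = 2.
Overall reaction: Sn²⁺(aq) + 2 Na(s) → Sn(s) + 2 Na⁺(aq); Q = [Na⁺]^2/[Sn²⁺]^1.
From E = E° − (0.0592/n) log Q: log Q = (E° − E)·n/0.0592 = (+2.51 − (+2.488))·2/0.0592 = 0.7432.
So 1·log[Sn²⁺] = 2·log(0.268) − log Q = -1.1437 − (0.7432) = -1.8869; [Sn²⁺] = 10^(-1.8869) ≈ 0.013 M.

0.013 M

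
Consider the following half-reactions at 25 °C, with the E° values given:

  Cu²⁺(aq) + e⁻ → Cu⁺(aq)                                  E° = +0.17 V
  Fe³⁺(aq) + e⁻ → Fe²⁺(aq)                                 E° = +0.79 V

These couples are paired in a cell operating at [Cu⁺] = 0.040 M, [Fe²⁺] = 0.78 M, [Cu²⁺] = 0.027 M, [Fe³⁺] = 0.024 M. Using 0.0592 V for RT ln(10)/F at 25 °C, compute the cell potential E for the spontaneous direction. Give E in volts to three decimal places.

Fe³⁺/Fe²⁺ is the cathode (higher E°), Cu²⁺/Cu⁺ the anode: E°cell = +0.79 − (+0.17) = +0.62 V, n = 1.
Overall: Fe³⁺(aq) + Cu⁺(aq) → Fe²⁺(aq) + Cu²⁺(aq)
Q = [Fe²⁺]·[Cu²⁺] / ([Fe³⁺]·[Cu⁺]); log Q = 1.341.
E = E° − (0.0592/n) log Q = +0.62 − (0.0592/1)(1.341) = +0.541 V.

+0.541 V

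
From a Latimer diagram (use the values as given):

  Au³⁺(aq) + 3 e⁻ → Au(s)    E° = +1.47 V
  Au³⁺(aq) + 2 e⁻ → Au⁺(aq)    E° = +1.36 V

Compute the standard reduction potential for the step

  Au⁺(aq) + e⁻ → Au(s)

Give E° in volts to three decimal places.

+1.690 V

Sequential free energies add, so n₃E°₃ = n₁E°₁ + n₂E°₂.
With n₃ = 3, and the known step contributing 2×(+1.36) V, the unknown satisfies 1·E° = 3×(+1.47) − 2×(+1.36) = +1.690.
E° = +1.690 / 1 = +1.690 V.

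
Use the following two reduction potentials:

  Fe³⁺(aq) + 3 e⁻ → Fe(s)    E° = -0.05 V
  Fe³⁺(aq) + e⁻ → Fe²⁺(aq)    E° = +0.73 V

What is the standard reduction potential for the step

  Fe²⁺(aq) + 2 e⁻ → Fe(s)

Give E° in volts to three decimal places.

Sequential free energies add, so n₃E°₃ = n₁E°₁ + n₂E°₂.
With n₃ = 3, and the known step contributing 1×(+0.73) V, the unknown satisfies 2·E° = 3×(-0.05) − 1×(+0.73) = -0.880.
E° = -0.880 / 2 = -0.440 V.

-0.440 V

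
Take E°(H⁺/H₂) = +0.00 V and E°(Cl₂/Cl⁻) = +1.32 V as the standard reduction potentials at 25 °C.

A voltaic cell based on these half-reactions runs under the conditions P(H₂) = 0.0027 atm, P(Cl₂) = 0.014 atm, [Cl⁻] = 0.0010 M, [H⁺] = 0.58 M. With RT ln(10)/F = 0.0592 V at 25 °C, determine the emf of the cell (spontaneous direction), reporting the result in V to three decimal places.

Cl₂/Cl⁻ is the cathode (higher E°), H⁺/H₂ the anode: E°cell = +1.32 − (+0.00) = +1.32 V, n = 2.
Overall: Cl₂(g) + H₂(g) → 2 Cl⁻(aq) + 2 H⁺(aq)
Q = [Cl⁻]^2·[H⁺]^2 / (P(Cl₂)·P(H₂)); log Q = -2.051.
E = E° − (0.0592/n) log Q = +1.32 − (0.0592/2)(-2.051) = +1.381 V.

+1.381 V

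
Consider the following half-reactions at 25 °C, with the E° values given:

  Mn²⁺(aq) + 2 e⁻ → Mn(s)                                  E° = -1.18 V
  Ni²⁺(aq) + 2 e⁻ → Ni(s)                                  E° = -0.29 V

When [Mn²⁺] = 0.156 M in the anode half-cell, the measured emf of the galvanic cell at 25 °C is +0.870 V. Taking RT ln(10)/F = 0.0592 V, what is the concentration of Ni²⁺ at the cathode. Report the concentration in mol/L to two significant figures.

0.033 M

Ni²⁺/Ni is the cathode, Mn²⁺/Mn the anode: E°cell = +0.89 V, n = 2.
Overall reaction: Ni²⁺(aq) + Mn(s) → Ni(s) + Mn²⁺(aq); Q = [Mn²⁺]^1/[Ni²⁺]^1.
From E = E° − (0.0592/n) log Q: log Q = (E° − E)·n/0.0592 = (+0.89 − (+0.870))·2/0.0592 = 0.6757.
So 1·log[Ni²⁺] = 1·log(0.156) − log Q = -0.8069 − (0.6757) = -1.4826; [Ni²⁺] = 10^(-1.4826) ≈ 0.033 M.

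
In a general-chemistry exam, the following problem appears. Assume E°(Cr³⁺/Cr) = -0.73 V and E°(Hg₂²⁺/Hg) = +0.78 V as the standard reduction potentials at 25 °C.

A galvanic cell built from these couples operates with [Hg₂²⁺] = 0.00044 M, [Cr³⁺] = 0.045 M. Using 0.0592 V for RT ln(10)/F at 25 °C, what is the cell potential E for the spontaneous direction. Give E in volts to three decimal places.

Hg₂²⁺/Hg is the cathode (higher E°), Cr³⁺/Cr the anode: E°cell = +0.78 − (-0.73) = +1.51 V, n = 6.
Overall: 3 Hg₂²⁺(aq) + 2 Cr(s) → 6 Hg(l) + 2 Cr³⁺(aq)
Q = [Cr³⁺]^2 / ([Hg₂²⁺]^3); log Q = 7.376.
E = E° − (0.0592/n) log Q = +1.51 − (0.0592/6)(7.376) = +1.437 V.

+1.437 V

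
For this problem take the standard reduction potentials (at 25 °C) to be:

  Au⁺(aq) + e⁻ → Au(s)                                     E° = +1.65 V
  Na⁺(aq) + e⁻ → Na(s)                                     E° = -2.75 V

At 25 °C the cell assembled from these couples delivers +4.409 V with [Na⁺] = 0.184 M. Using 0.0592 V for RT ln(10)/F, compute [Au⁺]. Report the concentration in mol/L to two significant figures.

Au⁺/Au is the cathode, Na⁺/Na the anode: E°cell = +4.40 V, n = 1.
Overall reaction: Au⁺(aq) + Na(s) → Au(s) + Na⁺(aq); Q = [Na⁺]^1/[Au⁺]^1.
From E = E° − (0.0592/n) log Q: log Q = (E° − E)·n/0.0592 = (+4.40 − (+4.409))·1/0.0592 = -0.1520.
So 1·log[Au⁺] = 1·log(0.184) − log Q = -0.7352 − (-0.1520) = -0.5832; [Au⁺] = 10^(-0.5832) ≈ 0.26 M.

0.26 M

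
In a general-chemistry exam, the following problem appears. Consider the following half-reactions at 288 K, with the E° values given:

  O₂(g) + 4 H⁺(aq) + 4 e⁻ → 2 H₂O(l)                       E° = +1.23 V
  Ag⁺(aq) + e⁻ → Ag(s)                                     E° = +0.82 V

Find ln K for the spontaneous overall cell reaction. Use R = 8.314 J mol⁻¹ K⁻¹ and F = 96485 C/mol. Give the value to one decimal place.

Cathode: O₂/H₂O; anode: Ag⁺/Ag. E°cell = (+1.23) − (+0.82) = +0.41 V, with n = 4.
ΔG° = −nFE° = −RT ln K, so ln K = nFE°/(RT) = (4)(96485)(+0.41) / ((8.314)(288)) = 66.085.

66.1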